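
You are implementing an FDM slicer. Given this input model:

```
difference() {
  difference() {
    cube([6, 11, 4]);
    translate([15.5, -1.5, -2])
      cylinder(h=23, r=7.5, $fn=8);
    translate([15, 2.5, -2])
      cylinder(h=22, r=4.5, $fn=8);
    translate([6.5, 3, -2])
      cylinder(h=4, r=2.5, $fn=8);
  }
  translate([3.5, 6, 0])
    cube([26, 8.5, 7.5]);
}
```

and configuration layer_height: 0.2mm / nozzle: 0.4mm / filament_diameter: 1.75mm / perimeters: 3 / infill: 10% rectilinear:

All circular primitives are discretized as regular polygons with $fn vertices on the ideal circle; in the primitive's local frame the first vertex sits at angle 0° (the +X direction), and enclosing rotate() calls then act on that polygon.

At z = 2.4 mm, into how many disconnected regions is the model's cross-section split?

At z = 2.4 mm: the cube (footprint 6×11) is included at this height; the cylinder at (15.5, -1.5): section is a regular 8-gon, circumradius r=7.5; the cylinder at (15, 2.5): section is a regular 8-gon, circumradius r=4.5; the cylinder at (6.5, 3) does not reach this height (z outside [-2, 2]); Taking the first minus the rest: starting from the 6×11 cube, the r=7.5 cylinder at (15.5, -1.5) misses the remaining region (no effect); the r=4.5 cylinder at (15, 2.5) misses the remaining region (no effect) — 1 connected region; the cube at (3.5, 6) (footprint 26×8.5) is included at this height; Subtracting the remaining from the first: starting from that combined region, the 26×8.5 cube at (3.5, 6) partially overlaps it — only the 12.50 mm² overlap (of its 221.00 mm²) is removed, clipping the outline — 1 connected region. The result has 1 disconnected region.

1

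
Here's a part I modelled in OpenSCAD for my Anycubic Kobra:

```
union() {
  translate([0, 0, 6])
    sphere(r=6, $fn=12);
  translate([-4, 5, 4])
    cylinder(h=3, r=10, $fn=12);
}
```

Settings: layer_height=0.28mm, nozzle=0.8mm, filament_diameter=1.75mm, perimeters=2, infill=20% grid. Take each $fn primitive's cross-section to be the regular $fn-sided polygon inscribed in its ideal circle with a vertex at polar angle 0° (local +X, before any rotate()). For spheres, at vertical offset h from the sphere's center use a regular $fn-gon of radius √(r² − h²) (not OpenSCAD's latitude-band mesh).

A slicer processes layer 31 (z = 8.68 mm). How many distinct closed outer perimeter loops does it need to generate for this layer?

1

At z = 8.68 mm: the sphere: section is a regular 12-gon, circumradius = √(r²−h²) = √(6²−2.68²) = 5.368; the cylinder at (-4, 5) does not reach this height (z outside [4, 7]); Merging all regions: only the r=6 sphere is present, so the union is just that shape — 1 connected region. The result has 1 disconnected region.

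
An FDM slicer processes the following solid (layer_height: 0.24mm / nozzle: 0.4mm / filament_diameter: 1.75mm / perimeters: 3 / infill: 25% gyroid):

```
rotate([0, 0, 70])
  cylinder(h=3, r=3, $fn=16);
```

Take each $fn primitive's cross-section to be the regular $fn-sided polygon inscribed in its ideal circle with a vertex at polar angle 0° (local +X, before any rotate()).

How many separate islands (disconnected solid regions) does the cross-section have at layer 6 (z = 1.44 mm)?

At z = 1.44 mm: the r=3 cylinder gives a regular 16-gon of circumradius 3 (constant along its height); (rotated 70° about Z; rotation is an isometry so areas/perimeters/island counts are preserved). Overall, the cross-section is a single solid region. Island count = 1.

1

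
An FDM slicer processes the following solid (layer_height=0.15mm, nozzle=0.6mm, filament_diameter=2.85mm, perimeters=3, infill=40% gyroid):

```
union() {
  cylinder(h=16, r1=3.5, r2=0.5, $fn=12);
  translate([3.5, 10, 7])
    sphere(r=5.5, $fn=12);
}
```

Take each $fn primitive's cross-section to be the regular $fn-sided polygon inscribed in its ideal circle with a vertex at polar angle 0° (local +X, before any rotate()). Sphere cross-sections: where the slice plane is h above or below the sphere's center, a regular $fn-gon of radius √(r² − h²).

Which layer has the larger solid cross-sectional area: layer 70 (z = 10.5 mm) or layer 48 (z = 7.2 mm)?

Layer 70 (z = 10.5): the cone: at t=0.656 of its height the radius interpolates to r₁+(r₂−r₁)t = 1.531, giving a regular 12-gon of that circumradius (area = (12/2)·1.531²·sin(360°/12) = 7.03 mm²); the r=5.5 sphere at (3.5, 10) slices to a regular 12-gon of circumradius 4.243 (√(r²−h²) with h=3.5 from center) (area = (12/2)·4.243²·sin(360°/12) = 54.00 mm²); Taking the union: the 2 present regions are separate (no shared area or edge), so areas and boundary lengths simply add and each stays a separate island — area = 61.03 mm². So its area = 61.03 mm². Layer 48 (z = 7.2): the cone contributes a regular 12-gon of circumradius 2.150 (interpolated between r1=3.5 and r2=0.5 at t=0.450) (area = (12/2)·2.150²·sin(360°/12) = 13.87 mm²); the r=5.5 sphere at (3.5, 10) contributes a regular 12-gon of circumradius √(5.5²−0.2²) = 5.496 (area = (12/2)·5.496²·sin(360°/12) = 90.63 mm²); Combining (union): the 2 present regions are separate (no shared area or edge), so areas and boundary lengths simply add and each stays a separate island — area = 104.50 mm². So its area = 104.50 mm². Layer 48 is larger (104.50 vs 61.03 mm²).

layer 48 (z = 7.2 mm)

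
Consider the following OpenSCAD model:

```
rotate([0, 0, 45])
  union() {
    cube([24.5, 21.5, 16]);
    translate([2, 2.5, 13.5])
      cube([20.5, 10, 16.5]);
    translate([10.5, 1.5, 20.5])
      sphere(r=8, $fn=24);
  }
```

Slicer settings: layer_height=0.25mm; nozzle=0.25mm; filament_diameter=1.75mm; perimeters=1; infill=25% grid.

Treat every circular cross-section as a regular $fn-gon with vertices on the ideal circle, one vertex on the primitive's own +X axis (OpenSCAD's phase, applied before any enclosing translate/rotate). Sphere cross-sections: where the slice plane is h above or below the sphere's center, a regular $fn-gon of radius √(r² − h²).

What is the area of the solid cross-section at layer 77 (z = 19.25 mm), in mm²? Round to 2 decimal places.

At z = 19.25 mm: the cube does not reach this height (z outside [0, 16]); the cube at (2, 2.5) (footprint 20.5×10) is included at this height (area 205.00 mm²); the r=8 sphere at (10.5, 1.5) contributes a regular 24-gon of circumradius √(8²−1.25²) = 7.902 (area = (24/2)·7.902²·sin(360°/24) = 193.92 mm²); Combining (union): the regions partially overlap — summed areas 398.92 mm² minus the doubly-counted overlap 81.29 mm² gives 317.63 mm² — area = 317.63 mm²; (whole slice rotated 45° about Z — lengths, areas and connectivity unchanged). Overall, the cross-section is a single solid region. Net area = 317.63 mm².

317.63 mm²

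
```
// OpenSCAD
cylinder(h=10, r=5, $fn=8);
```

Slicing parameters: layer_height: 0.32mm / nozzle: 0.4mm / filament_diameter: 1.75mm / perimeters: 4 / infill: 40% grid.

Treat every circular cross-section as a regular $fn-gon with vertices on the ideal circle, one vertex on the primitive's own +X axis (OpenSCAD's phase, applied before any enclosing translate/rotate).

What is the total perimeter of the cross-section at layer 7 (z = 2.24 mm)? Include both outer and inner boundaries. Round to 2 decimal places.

At z = 2.24 mm: the r=5 cylinder contributes a regular 8-gon of circumradius 5 (perimeter = 2·8·5.000·sin(180°/8) = 30.61 mm). Overall, the cross-section is a single solid region. Total boundary length (outer) = 30.61 mm.

30.61 mm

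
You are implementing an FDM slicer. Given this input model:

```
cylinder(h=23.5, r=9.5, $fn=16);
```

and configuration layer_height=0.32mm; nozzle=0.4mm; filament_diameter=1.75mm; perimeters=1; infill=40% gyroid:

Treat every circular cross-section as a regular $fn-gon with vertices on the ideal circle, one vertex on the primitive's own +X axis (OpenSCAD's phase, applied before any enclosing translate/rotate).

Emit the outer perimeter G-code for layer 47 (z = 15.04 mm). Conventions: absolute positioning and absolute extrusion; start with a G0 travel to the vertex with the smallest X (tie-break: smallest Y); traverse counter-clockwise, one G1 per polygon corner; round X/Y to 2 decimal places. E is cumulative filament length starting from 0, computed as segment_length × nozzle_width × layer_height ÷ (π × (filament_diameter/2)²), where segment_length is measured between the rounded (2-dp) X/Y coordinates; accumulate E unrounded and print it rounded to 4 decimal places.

At z = 15.04 mm: the cylinder: section is a regular 16-gon, circumradius r=9.5. The outline is a single polygon with 16 vertices. Extrusion per mm of travel: 0.4 × 0.32 / (π × 0.875²) = 0.053216. Accumulating E over each segment gives final E = 3.1572.

G0 X-9.50 Y0.00 Z15.04
G1 X-8.78 Y-3.64 E0.1975
G1 X-6.72 Y-6.72 E0.3946
G1 X-3.64 Y-8.78 E0.5918
G1 X0.00 Y-9.50 E0.7893
G1 X3.64 Y-8.78 E0.9868
G1 X6.72 Y-6.72 E1.1839
G1 X8.78 Y-3.64 E1.3811
G1 X9.50 Y0.00 E1.5786
G1 X8.78 Y3.64 E1.7761
G1 X6.72 Y6.72 E1.9732
G1 X3.64 Y8.78 E2.1704
G1 X0.00 Y9.50 E2.3679
G1 X-3.64 Y8.78 E2.5653
G1 X-6.72 Y6.72 E2.7625
G1 X-8.78 Y3.64 E2.9597
G1 X-9.50 Y0.00 E3.1572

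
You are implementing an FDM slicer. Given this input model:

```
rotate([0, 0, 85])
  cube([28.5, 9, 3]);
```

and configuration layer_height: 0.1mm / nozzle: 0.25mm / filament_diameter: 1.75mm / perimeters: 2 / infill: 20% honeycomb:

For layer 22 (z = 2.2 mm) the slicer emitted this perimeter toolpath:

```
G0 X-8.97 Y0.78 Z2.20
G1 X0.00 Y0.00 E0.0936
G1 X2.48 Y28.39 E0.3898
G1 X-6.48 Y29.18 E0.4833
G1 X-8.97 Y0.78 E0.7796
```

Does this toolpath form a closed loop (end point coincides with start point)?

Start point (G0): (-8.97, 0.78). End point (last G1): the path returns to the start — closed.

yes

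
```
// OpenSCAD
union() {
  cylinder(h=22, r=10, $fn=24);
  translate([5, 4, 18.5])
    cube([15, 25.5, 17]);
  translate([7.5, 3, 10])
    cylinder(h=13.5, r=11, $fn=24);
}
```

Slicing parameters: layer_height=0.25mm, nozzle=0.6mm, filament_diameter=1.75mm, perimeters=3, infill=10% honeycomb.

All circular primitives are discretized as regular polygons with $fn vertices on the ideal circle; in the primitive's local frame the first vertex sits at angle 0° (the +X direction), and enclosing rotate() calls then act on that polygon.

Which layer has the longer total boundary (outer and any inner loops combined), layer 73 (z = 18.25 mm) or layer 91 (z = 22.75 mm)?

layer 91 (z = 22.75 mm)

Layer 73 (z = 18.25): the r=10 cylinder gives a regular 24-gon of circumradius 10 (constant along its height) (perimeter = 2·24·10.000·sin(180°/24) = 62.65 mm); the cube at (5, 4) does not reach this height (z outside [18.5, 35.5]); the r=11 cylinder at (7.5, 3) contributes a regular 24-gon of circumradius 11 (perimeter = 2·24·11.000·sin(180°/24) = 68.92 mm); Taking the union: the regions partially overlap (shared area 177.46 mm²), so the edge portions inside another operand are dropped and the merged outline is re-measured after clipping — boundary = 82.58 mm. So its perimeter = 82.58 mm. Layer 91 (z = 22.75): the cylinder does not reach this height (z outside [0, 22]); the 15×25.5 cube at (5, 4) contributes its full rectangle (perimeter 81.00 mm); the r=11 cylinder at (7.5, 3) gives a regular 24-gon of circumradius 11 (constant along its height) (perimeter = 2·24·11.000·sin(180°/24) = 68.92 mm); Merging all regions: the regions partially overlap (shared area 107.61 mm²), so the edge portions inside another operand are dropped and the merged outline is re-measured after clipping — boundary = 108.14 mm. So its perimeter = 108.14 mm. Layer 91 is larger (108.14 vs 82.58 mm).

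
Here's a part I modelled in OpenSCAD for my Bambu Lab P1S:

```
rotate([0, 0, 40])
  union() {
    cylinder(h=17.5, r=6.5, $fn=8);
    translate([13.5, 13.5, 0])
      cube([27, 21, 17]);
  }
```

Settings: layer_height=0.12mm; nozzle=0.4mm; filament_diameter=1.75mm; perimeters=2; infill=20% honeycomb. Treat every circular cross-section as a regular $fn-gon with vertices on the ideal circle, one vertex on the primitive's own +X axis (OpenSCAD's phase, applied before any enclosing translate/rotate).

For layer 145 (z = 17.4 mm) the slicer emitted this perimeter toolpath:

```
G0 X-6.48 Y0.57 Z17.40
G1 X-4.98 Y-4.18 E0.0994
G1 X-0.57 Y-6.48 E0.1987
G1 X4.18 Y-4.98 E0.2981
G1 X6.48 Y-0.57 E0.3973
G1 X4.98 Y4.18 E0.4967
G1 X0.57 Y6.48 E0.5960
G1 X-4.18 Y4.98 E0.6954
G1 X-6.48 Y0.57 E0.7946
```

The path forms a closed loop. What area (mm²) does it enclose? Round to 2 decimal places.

Apply the shoelace formula to the sequence of (X, Y) vertices; enclosed area = 119.63 mm².

119.63 mm²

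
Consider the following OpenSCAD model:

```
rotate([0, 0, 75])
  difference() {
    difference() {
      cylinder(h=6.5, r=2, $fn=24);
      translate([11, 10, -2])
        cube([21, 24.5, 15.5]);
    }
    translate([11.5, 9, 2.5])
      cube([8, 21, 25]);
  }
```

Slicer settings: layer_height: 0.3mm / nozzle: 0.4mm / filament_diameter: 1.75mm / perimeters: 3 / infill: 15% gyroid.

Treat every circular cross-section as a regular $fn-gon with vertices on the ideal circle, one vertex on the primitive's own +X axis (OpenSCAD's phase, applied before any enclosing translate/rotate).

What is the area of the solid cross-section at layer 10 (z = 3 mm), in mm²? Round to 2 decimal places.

At z = 3 mm: the cylinder: section is a regular 24-gon, circumradius r=2 (area = (24/2)·2.000²·sin(360°/24) = 12.42 mm²); the 21×24.5 cube at (11, 10) contributes its full rectangle (area 514.50 mm²); Taking the first minus the rest: starting from the r=2 cylinder (12.42 mm²), the 21×24.5 cube at (11, 10) misses the remaining region (no effect) — area = 12.42 mm²; the cube at (11.5, 9) is present — its section is the full 8×21 rectangle (area 168.00 mm²); After the difference (first − rest): starting from that combined region (12.42 mm²), the 8×21 cube at (11.5, 9) misses the remaining region (no effect) — area = 12.42 mm²; (rotated 75° about Z; rotation is an isometry so areas/perimeters/island counts are preserved). Overall, the cross-section is a single solid region. Net area = 12.42 mm².

12.42 mm²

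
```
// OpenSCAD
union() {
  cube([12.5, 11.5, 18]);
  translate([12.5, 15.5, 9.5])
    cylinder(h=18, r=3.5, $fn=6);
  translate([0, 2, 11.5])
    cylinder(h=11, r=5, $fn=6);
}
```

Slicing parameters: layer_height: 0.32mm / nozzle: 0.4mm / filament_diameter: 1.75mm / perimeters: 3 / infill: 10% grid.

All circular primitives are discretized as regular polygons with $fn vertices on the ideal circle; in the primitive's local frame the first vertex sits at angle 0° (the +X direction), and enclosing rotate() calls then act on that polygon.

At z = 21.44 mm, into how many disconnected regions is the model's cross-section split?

At z = 21.44 mm: the cube is not intersected at this z (z outside [0, 18]); the r=3.5 cylinder at (12.5, 15.5) contributes a regular 6-gon of circumradius 3.5; the cylinder at (0, 2): section is a regular 6-gon, circumradius r=5; Taking the union: the 2 present regions are separate (no shared area or edge), so areas and boundary lengths simply add and each stays a separate island — 2 connected regions. The result has 2 disconnected regions.

2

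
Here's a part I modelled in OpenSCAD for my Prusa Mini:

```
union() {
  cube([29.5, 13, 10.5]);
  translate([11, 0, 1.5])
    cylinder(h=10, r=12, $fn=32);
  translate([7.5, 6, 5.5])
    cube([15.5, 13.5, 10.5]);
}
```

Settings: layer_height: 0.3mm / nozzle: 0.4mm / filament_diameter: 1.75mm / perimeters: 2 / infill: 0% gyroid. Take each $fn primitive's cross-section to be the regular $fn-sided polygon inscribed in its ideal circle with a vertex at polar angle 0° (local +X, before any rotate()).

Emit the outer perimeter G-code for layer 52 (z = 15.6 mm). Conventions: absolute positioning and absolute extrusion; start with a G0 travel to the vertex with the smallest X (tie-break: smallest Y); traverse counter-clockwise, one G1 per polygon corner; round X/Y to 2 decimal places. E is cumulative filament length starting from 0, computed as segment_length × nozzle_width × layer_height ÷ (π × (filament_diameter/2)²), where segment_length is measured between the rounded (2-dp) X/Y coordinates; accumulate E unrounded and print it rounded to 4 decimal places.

At z = 15.6 mm: the cube does not reach this height (z outside [0, 10.5]); the cylinder at (11, 0) is not intersected at this z (z outside [1.5, 11.5]); the 15.5×13.5 cube at (7.5, 6) contributes its full rectangle; Taking the union: only the 15.5×13.5 cube at (7.5, 6) is present, so the union is just that shape — 1 connected region. The outline is a single polygon with 4 vertices. Extrusion per mm of travel: 0.4 × 0.3 / (π × 0.875²) = 0.049890. Accumulating E over each segment gives final E = 2.8936.

G0 X7.50 Y6.00 Z15.60
G1 X23.00 Y6.00 E0.7733
G1 X23.00 Y19.50 E1.4468
G1 X7.50 Y19.50 E2.2201
G1 X7.50 Y6.00 E2.8936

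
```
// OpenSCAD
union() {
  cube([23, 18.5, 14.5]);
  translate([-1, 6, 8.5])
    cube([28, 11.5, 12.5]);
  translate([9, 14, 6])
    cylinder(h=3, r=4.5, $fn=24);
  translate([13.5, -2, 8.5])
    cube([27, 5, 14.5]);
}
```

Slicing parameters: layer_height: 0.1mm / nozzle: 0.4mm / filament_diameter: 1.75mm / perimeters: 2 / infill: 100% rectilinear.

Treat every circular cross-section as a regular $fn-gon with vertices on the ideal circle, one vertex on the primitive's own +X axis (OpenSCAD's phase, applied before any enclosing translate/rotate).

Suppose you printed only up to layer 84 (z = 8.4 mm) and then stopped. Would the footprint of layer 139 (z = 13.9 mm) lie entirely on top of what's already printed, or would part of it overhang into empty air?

part overhangs

Compare the two slices. At z = 8.4: the cube (footprint 23×18.5) is included at this height (area 425.50 mm²); the cube at (-1, 6) is not intersected at this z (z outside [8.5, 21]); the cylinder at (9, 14): section is a regular 24-gon, circumradius r=4.5 (area = (24/2)·4.500²·sin(360°/24) = 62.89 mm²); the cube at (13.5, -2) is not intersected at this z (z outside [8.5, 23]); Combining (union): the r=4.5 cylinder at (9, 14) lies entirely inside the 23×18.5 cube, so the union is just the 23×18.5 cube — area = 425.50 mm². At z = 13.9: the cube (footprint 23×18.5) is included at this height (area 425.50 mm²); the 28×11.5 cube at (-1, 6) contributes its full rectangle (area 322.00 mm²); the cylinder at (9, 14) does not reach this height (z outside [6, 9]); the cube at (13.5, -2) is present — its section is the full 27×5 rectangle (area 135.00 mm²); Merging all regions: the regions partially overlap — summed areas 882.50 mm² minus the doubly-counted overlap 293.00 mm² gives 589.50 mm² — area = 589.50 mm². Checking containment: at z = 13.9 the cross-section extends beyond the z = 8.4 cross-section by about 164.00 mm².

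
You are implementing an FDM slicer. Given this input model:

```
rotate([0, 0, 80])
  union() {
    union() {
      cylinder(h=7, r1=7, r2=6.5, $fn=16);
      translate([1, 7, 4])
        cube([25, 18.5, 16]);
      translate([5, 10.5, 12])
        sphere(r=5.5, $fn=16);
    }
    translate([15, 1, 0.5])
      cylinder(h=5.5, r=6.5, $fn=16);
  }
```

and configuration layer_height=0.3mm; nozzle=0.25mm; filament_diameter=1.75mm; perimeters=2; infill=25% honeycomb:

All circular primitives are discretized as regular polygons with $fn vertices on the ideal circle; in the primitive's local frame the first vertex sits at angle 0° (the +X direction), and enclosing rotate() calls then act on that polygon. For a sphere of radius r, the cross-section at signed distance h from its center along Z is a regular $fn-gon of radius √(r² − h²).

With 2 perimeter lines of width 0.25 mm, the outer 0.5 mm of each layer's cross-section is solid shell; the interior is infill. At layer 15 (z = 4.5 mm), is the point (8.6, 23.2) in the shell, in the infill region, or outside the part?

At z = 4.5 mm: the cone (r1=7→r2=6.5) has section circumradius 6.679 here — a regular 16-gon; the 25×18.5 cube at (1, 7) contributes its full rectangle; the sphere at (5, 10.5) does not reach this height (|z−center|=7.500 > r=5.5); Combining (union): the 2 present regions are separate (no shared area or edge), so areas and boundary lengths simply add and each stays a separate island — 2 connected regions; the r=6.5 cylinder at (15, 1) gives a regular 16-gon of circumradius 6.5 (constant along its height); Taking the union: the regions partially overlap (shared area 1.26 mm²), so overlapping operands fuse into one piece — 2 connected regions; (rotated 80° about Z; rotation is an isometry so areas/perimeters/island counts are preserved). Overall, the cross-section has 2 separate islands. Undo the 80° rotation: the query point maps to (24.341, -4.441) in the un-rotated model frame. The nearest boundary edge runs (21.01, -1.49)→(19.60, -3.60); distance from the point to it = 4.41 mm. The point is not inside any of the regions above, so it lies outside the cross-section (4.41 mm from the nearest boundary).

outside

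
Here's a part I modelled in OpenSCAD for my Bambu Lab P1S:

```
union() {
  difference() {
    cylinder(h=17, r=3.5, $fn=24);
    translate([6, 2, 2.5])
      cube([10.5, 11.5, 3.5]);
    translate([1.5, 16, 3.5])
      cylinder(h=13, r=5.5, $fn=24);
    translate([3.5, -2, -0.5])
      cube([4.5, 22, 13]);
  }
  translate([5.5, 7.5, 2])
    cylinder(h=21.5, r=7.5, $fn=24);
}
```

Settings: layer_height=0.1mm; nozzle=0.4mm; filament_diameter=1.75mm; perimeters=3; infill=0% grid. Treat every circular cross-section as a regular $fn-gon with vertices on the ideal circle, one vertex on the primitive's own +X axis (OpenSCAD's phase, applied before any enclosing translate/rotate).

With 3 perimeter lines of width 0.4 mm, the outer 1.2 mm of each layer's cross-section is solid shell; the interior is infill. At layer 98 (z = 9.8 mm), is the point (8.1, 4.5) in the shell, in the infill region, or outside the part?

infill

At z = 9.8 mm: the cylinder: section is a regular 24-gon, circumradius r=3.5; the cube at (6, 2) does not reach this height (z outside [2.5, 6]); the r=5.5 cylinder at (1.5, 16) contributes a regular 24-gon of circumradius 5.5; the cube at (3.5, -2) is present — its section is the full 4.5×22 rectangle; Taking the first minus the rest: starting from the r=3.5 cylinder, the r=5.5 cylinder at (1.5, 16) misses the remaining region (no effect); the 4.5×22 cube at (3.5, -2) misses the remaining region (no effect) — 1 connected region; the cylinder at (5.5, 7.5): section is a regular 24-gon, circumradius r=7.5; Taking the union: the regions partially overlap (shared area 5.83 mm²), so overlapping operands fuse into one piece — 1 connected region. Overall, the cross-section is a single solid region. The nearest boundary edge runs (10.80, 2.20)→(9.25, 1.00); distance from the point to it = 3.47 mm. The point is inside the cross-section and 3.47 mm from the nearest boundary — more than the 1.2 mm shell width (3 × 0.4), so it's in the infill interior.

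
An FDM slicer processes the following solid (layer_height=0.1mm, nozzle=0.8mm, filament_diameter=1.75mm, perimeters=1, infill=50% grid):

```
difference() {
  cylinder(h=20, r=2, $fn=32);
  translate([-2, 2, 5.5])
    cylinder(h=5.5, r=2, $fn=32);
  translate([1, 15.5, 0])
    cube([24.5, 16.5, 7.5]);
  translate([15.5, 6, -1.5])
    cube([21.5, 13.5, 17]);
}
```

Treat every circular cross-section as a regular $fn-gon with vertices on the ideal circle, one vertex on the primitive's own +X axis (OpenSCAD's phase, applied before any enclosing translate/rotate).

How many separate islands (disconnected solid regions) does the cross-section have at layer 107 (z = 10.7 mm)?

At z = 10.7 mm: the cylinder: section is a regular 32-gon, circumradius r=2; the cylinder at (-2, 2): section is a regular 32-gon, circumradius r=2; the cube at (1, 15.5) does not reach this height (z outside [0, 7.5]); the cube at (15.5, 6) (footprint 21.5×13.5) is included at this height; Subtracting the remaining from the first: starting from the r=2 cylinder, the r=2 cylinder at (-2, 2) partially overlaps it — only the 2.24 mm² overlap (of its 12.49 mm²) is removed, clipping the outline; the 21.5×13.5 cube at (15.5, 6) misses the remaining region (no effect) — 1 connected region. Overall, the cross-section is a single solid region. Island count = 1.

1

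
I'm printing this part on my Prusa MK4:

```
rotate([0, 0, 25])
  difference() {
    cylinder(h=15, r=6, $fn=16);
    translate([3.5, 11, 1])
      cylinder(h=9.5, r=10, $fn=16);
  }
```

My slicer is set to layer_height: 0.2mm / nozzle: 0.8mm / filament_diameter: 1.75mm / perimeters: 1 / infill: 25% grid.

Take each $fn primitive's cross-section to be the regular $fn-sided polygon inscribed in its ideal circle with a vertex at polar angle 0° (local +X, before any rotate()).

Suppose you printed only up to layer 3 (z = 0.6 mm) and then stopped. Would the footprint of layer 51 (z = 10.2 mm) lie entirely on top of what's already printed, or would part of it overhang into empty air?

Compare the two slices. At z = 0.6: the cylinder: section is a regular 16-gon, circumradius r=6 (area = (16/2)·6.000²·sin(360°/16) = 110.21 mm²); the cylinder at (3.5, 11) is absent (z outside [1, 10.5]); Taking the first minus the rest: none of the subtracted shapes is present at this height, so the r=6 cylinder is unchanged — area = 110.21 mm²; (whole slice rotated 25° about Z — lengths, areas and connectivity unchanged). At z = 10.2: the cylinder: section is a regular 16-gon, circumradius r=6 (area = (16/2)·6.000²·sin(360°/16) = 110.21 mm²); the r=10 cylinder at (3.5, 11) contributes a regular 16-gon of circumradius 10 (area = (16/2)·10.000²·sin(360°/16) = 306.15 mm²); After the difference (first − rest): starting from the r=6 cylinder (110.21 mm²), the r=10 cylinder at (3.5, 11) partially overlaps it — only the 30.04 mm² overlap (of its 306.15 mm²) is removed, clipping the outline — area = 80.17 mm²; (rotated 25° about Z; rotation is an isometry so areas/perimeters/island counts are preserved). Checking containment: the cross-section at z = 10.2 is a subset of the cross-section at z = 0.6.

entirely on top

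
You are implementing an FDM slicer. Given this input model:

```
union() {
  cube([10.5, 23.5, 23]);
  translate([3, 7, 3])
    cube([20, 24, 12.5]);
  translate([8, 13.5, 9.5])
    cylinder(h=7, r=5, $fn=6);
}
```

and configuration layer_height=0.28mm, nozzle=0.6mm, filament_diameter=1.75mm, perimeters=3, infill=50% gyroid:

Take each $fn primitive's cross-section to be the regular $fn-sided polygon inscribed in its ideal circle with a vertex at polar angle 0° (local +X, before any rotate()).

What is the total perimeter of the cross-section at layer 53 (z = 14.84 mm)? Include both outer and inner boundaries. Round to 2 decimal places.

At z = 14.84 mm: the cube (footprint 10.5×23.5) is included at this height (perimeter 68.00 mm); the cube at (3, 7) (footprint 20×24) is included at this height (perimeter 88.00 mm); the r=5 cylinder at (8, 13.5) contributes a regular 6-gon of circumradius 5 (perimeter = 2·6·5.000·sin(180°/6) = 30.00 mm); Merging all regions: the regions partially overlap (shared area 188.70 mm²), so the edge portions inside another operand are dropped and the merged outline is re-measured after clipping — boundary = 108.00 mm. Overall, the cross-section is a single solid region. Total boundary length (outer) = 108.00 mm.

108.00 mm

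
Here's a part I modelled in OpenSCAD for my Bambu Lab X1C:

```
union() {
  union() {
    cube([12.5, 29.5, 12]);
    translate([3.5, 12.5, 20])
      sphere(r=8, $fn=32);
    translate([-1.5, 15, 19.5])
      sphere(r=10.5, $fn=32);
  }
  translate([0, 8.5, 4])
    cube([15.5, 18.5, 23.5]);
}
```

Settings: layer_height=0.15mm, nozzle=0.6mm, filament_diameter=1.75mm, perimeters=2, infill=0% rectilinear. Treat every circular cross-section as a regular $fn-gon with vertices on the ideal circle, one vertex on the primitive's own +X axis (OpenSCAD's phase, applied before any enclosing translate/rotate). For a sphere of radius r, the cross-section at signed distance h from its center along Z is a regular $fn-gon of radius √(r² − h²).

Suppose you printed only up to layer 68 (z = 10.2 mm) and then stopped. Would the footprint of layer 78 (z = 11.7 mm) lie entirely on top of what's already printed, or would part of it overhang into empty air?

Compare the two slices. At z = 10.2: the cube is present — its section is the full 12.5×29.5 rectangle (area 368.75 mm²); the sphere at (3.5, 12.5) is not intersected at this z (|z−center|=9.800 > r=8); the r=10.5 sphere at (-1.5, 15) contributes a regular 32-gon of circumradius √(10.5²−9.3²) = 4.874 (area = (32/2)·4.874²·sin(360°/32) = 74.17 mm²); Combining (union): the regions partially overlap — summed areas 442.92 mm² minus the doubly-counted overlap 22.74 mm² gives 420.17 mm² — area = 420.17 mm²; the 15.5×18.5 cube at (0, 8.5) contributes its full rectangle (area 286.75 mm²); Taking the union: the regions partially overlap — summed areas 706.92 mm² minus the doubly-counted overlap 231.25 mm² gives 475.67 mm² — area = 475.67 mm². At z = 11.7: the cube is present — its section is the full 12.5×29.5 rectangle (area 368.75 mm²); the sphere at (3.5, 12.5) does not reach this height (|z−center|=8.300 > r=8); the r=10.5 sphere at (-1.5, 15) slices to a regular 32-gon of circumradius 7.029 (√(r²−h²) with h=7.8 from center) (area = (32/2)·7.029²·sin(360°/32) = 154.23 mm²); Taking the union: the regions partially overlap — summed areas 522.98 mm² minus the doubly-counted overlap 56.25 mm² gives 466.73 mm² — area = 466.73 mm²; the cube at (0, 8.5) is present — its section is the full 15.5×18.5 rectangle (area 286.75 mm²); Merging all regions: the regions partially overlap — summed areas 753.48 mm² minus the doubly-counted overlap 231.25 mm² gives 522.23 mm² — area = 522.23 mm². Checking containment: at z = 11.7 the cross-section extends beyond the z = 10.2 cross-section by about 46.56 mm².

part overhangs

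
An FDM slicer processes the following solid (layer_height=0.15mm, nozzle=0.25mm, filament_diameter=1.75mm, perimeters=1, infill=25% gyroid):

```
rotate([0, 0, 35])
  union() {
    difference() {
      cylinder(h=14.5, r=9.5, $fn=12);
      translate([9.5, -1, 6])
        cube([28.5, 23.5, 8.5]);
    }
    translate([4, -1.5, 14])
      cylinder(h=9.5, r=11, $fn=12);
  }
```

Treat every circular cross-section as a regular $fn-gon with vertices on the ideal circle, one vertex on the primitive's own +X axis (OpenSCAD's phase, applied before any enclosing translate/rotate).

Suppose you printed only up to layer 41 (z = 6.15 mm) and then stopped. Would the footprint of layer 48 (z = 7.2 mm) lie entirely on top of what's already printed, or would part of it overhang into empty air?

Compare the two slices. At z = 6.15: the r=9.5 cylinder contributes a regular 12-gon of circumradius 9.5 (area = (12/2)·9.500²·sin(360°/12) = 270.75 mm²); the cube at (9.5, -1) (footprint 28.5×23.5) is included at this height (area 669.75 mm²); After the difference (first − rest): starting from the r=9.5 cylinder (270.75 mm²), the 28.5×23.5 cube at (9.5, -1) misses the remaining region (no effect) — area = 270.75 mm²; the cylinder at (4, -1.5) does not reach this height (z outside [14, 23.5]); Merging all regions: only the result so far is present, so the union is just that shape — area = 270.75 mm²; (whole slice rotated 35° about Z — lengths, areas and connectivity unchanged). At z = 7.2: the r=9.5 cylinder gives a regular 12-gon of circumradius 9.5 (constant along its height) (area = (12/2)·9.500²·sin(360°/12) = 270.75 mm²); the cube at (9.5, -1) (footprint 28.5×23.5) is included at this height (area 669.75 mm²); Subtracting the remaining from the first: starting from the r=9.5 cylinder (270.75 mm²), the 28.5×23.5 cube at (9.5, -1) misses the remaining region (no effect) — area = 270.75 mm²; the cylinder at (4, -1.5) is not intersected at this z (z outside [14, 23.5]); Taking the union: only the result so far is present, so the union is just that shape — area = 270.75 mm²; (whole slice rotated 35° about Z — lengths, areas and connectivity unchanged). Checking containment: the cross-section at z = 7.2 is a subset of the cross-section at z = 6.15.

entirely on top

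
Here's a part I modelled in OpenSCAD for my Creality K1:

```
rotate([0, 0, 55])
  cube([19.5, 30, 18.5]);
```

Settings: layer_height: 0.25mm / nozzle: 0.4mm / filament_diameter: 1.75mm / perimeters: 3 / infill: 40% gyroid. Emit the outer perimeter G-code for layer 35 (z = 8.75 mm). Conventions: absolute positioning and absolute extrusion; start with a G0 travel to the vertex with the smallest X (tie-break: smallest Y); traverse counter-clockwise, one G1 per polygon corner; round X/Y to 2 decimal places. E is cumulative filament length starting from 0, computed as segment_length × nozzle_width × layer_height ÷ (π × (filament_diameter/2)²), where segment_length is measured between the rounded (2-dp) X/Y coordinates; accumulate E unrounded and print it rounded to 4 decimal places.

At z = 8.75 mm: the cube is present — its section is the full 19.5×30 rectangle; (rotated 55° about Z; rotation is an isometry so areas/perimeters/island counts are preserved). The outline is a single polygon with 4 vertices. Extrusion per mm of travel: 0.4 × 0.25 / (π × 0.875²) = 0.041575. Accumulating E over each segment gives final E = 4.1153.

G0 X-24.57 Y17.21 Z8.75
G1 X0.00 Y0.00 E1.2472
G1 X11.18 Y15.97 E2.0576
G1 X-13.39 Y33.18 E3.3048
G1 X-24.57 Y17.21 E4.1153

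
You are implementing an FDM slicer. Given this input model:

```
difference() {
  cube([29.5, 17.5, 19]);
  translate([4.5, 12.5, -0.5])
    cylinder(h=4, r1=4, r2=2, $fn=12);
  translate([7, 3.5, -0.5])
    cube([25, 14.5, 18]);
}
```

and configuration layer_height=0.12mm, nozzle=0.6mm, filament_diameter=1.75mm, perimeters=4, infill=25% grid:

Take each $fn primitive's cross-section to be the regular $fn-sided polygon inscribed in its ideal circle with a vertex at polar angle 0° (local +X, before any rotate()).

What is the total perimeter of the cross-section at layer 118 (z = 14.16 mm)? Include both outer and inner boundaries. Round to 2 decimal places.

At z = 14.16 mm: the 29.5×17.5 cube contributes its full rectangle (perimeter 94.00 mm); the cone at (4.5, 12.5) does not reach this height (z outside [-0.5, 3.5]); the cube at (7, 3.5) (footprint 25×14.5) is included at this height (perimeter 79.00 mm); After the difference (first − rest): starting from the 29.5×17.5 cube, the 25×14.5 cube at (7, 3.5) partially overlaps it — only the 315.00 mm² overlap (of its 362.50 mm²) is removed, clipping the outline — boundary = 94.00 mm. Overall, the cross-section is a single solid region. Total boundary length (outer) = 94.00 mm.

94.00 mm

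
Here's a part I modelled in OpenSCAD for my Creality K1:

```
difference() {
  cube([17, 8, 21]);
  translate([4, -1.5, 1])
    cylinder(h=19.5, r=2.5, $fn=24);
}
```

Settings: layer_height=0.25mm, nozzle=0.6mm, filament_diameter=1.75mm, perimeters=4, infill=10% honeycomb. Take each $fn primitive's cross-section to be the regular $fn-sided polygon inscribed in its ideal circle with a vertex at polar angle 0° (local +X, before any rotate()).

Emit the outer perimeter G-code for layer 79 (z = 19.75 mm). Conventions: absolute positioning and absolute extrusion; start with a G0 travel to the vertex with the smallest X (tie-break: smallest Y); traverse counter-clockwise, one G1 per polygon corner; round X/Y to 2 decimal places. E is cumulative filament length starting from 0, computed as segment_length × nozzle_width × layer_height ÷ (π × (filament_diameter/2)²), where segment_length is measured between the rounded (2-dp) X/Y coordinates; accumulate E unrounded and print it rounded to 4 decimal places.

G0 X0.00 Y0.00 Z19.75
G1 X2.03 Y0.00 E0.1266
G1 X2.23 Y0.27 E0.1476
G1 X2.75 Y0.67 E0.1885
G1 X3.35 Y0.91 E0.2288
G1 X4.00 Y1.00 E0.2697
G1 X4.65 Y0.91 E0.3106
G1 X5.25 Y0.67 E0.3509
G1 X5.77 Y0.27 E0.3918
G1 X5.97 Y0.00 E0.4128
G1 X17.00 Y0.00 E1.1006
G1 X17.00 Y8.00 E1.5995
G1 X0.00 Y8.00 E2.6597
G1 X0.00 Y0.00 E3.1586

At z = 19.75 mm: the 17×8 cube contributes its full rectangle; the r=2.5 cylinder at (4, -1.5) gives a regular 24-gon of circumradius 2.5 (constant along its height); Subtracting the remaining from the first: starting from the 17×8 cube, the r=2.5 cylinder at (4, -1.5) partially overlaps it — only the 2.73 mm² overlap (of its 19.41 mm²) is removed, clipping the outline — 1 connected region. The outline is a single polygon with 13 vertices. Extrusion per mm of travel: 0.6 × 0.25 / (π × 0.875²) = 0.062363. Accumulating E over each segment gives final E = 3.1586.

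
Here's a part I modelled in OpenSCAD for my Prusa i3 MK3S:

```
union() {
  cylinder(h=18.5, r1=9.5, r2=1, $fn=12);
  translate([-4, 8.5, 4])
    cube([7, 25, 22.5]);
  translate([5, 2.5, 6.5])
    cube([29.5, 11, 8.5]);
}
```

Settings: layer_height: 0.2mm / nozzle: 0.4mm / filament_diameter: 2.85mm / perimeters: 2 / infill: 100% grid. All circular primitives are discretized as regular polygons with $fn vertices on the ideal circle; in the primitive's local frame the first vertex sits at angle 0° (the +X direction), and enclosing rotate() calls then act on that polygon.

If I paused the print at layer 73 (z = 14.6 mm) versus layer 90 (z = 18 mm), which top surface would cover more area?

Layer 73 (z = 14.6): the cone (r1=9.5→r2=1) has section circumradius 2.792 here — a regular 12-gon (area = (12/2)·2.792²·sin(360°/12) = 23.38 mm²); the 7×25 cube at (-4, 8.5) contributes its full rectangle (area 175.00 mm²); the cube at (5, 2.5) is present — its section is the full 29.5×11 rectangle (area 324.50 mm²); Combining (union): the 3 present regions are separate (no shared area or edge), so areas and boundary lengths simply add and each stays a separate island — area = 522.88 mm². So its area = 522.88 mm². Layer 90 (z = 18): the cone contributes a regular 12-gon of circumradius 1.230 (interpolated between r1=9.5 and r2=1 at t=0.973) (area = (12/2)·1.230²·sin(360°/12) = 4.54 mm²); the cube at (-4, 8.5) (footprint 7×25) is included at this height (area 175.00 mm²); the cube at (5, 2.5) is absent (z outside [6.5, 15]); Combining (union): the 2 present regions are separate (no shared area or edge), so areas and boundary lengths simply add and each stays a separate island — area = 179.54 mm². So its area = 179.54 mm². Layer 73 is larger (522.88 vs 179.54 mm²).

layer 73 (z = 14.6 mm)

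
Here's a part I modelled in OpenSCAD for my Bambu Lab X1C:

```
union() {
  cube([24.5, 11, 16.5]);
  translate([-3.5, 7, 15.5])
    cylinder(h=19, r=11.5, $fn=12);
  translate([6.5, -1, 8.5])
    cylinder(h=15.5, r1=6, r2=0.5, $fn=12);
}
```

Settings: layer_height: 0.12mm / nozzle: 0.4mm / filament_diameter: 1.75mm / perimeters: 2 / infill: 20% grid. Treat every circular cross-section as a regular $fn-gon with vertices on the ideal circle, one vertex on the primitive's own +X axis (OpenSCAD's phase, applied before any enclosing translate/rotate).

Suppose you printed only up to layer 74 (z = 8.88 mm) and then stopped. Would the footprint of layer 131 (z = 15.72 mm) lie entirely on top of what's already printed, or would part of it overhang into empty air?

Compare the two slices. At z = 8.88: the cube (footprint 24.5×11) is included at this height (area 269.50 mm²); the cylinder at (-3.5, 7) is not intersected at this z (z outside [15.5, 34.5]); the cone at (6.5, -1) (r1=6→r2=0.5) has section circumradius 5.865 here — a regular 12-gon (area = (12/2)·5.865²·sin(360°/12) = 103.20 mm²); Taking the union: the regions partially overlap — summed areas 372.70 mm² minus the doubly-counted overlap 40.14 mm² gives 332.56 mm² — area = 332.56 mm². At z = 15.72: the cube (footprint 24.5×11) is included at this height (area 269.50 mm²); the r=11.5 cylinder at (-3.5, 7) gives a regular 12-gon of circumradius 11.5 (constant along its height) (area = (12/2)·11.500²·sin(360°/12) = 396.75 mm²); the cone at (6.5, -1) (r1=6→r2=0.5) has section circumradius 3.438 here — a regular 12-gon (area = (12/2)·3.438²·sin(360°/12) = 35.46 mm²); Merging all regions: the regions partially overlap — summed areas 701.71 mm² minus the doubly-counted overlap 91.87 mm² gives 609.84 mm² — area = 609.84 mm². Checking containment: at z = 15.72 the cross-section extends beyond the z = 8.88 cross-section by about 309.37 mm².

part overhangs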